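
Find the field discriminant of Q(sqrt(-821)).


For K = Q(sqrt(d)) with d squarefree: disc(K) = d if d = 1 mod 4, and disc(K) = 4d if d = 2 or 3 mod 4.
Here d = -821, and d mod 4 = 3.
d = 3 mod 4, not 1 (O_K = Z[sqrt(d)]), so disc(K) = 4d = 4 * (-821) = -3284

-3284


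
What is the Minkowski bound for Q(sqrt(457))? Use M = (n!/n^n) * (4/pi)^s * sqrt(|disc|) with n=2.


d = 457, d mod 4 = 1, so disc(K) = d = 457; |disc(K)| = 457
Real quadratic field, so n = 2, s = r2 = 0, r1 = 2
M = (n!/n^n) * (4/pi)^s * sqrt(|disc(K)|) = (2!/2^2) * (4/pi)^0 * sqrt(457)
= 0.5 * 1.000000 * 21.377558
= 10.6888

10.6888


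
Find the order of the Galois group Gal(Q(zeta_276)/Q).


|Gal(Q(zeta_276)/Q)| = phi(276)
= 88

88


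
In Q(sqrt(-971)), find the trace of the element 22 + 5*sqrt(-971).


Tr(a + b*sqrt(d)) = (a + b*sqrt(d)) + (a - b*sqrt(d)) = 2a
= 2 * (22)
= 44

44


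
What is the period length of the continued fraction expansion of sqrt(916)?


Run the CF algorithm for sqrt(916).
a_0 = floor(sqrt(916)) = 30; set m_0=0, q_0=1.
Recurrence: m' = q*a - m,  q' = (d - m'^2)/q,  a' = floor((a_0 + m')/q').
  step 1: m=30, q=16, a=3
  step 2: m=18, q=37, a=1
  step 3: m=19, q=15, a=3
  step 4: m=26, q=16, a=3
  step 5: m=22, q=27, a=1
  step 6: m=5, q=33, a=1
  step 7: m=28, q=4, a=14
  step 8: m=28, q=33, a=1
  step 9: m=5, q=27, a=1
  step 10: m=22, q=16, a=3
  step 11: m=26, q=15, a=3
  step 12: m=19, q=37, a=1
  step 13: m=18, q=16, a=3
  step 14: m=30, q=1, a=60
a_14 = 2*a_0 = 60, so the period closes here.
sqrt(916) = [30; 3, 1, 3, 3, 1, 1, 14, 1, 1, 3, 3, 1, 3, 60]
Period length = 14

14


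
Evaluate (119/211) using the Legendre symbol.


p = 211 is prime, so compute (119/211) with the reciprocity algorithm (Jacobi-symbol steps: pull out 2s via (2/n), flip via reciprocity, reduce):
  reciprocity: (119/211) -> -(211/119)
  reduce: (92/119)
  pull out 2: (2/119) = +1  (since 119 mod 8 = 7)
  pull out 2: (2/119) = +1  (since 119 mod 8 = 7)
  reciprocity: (23/119) -> -(119/23)
  reduce: (4/23)
  pull out 2: (2/23) = +1  (since 23 mod 8 = 7)
  pull out 2: (2/23) = +1  (since 23 mod 8 = 7)
  (1/23) = 1
Product of signs = 1
(119/211) = 1

1


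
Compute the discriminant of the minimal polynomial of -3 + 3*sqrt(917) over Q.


The element -3 + 3*sqrt(917) has minimal polynomial:
x^2 + 6*x - 8244
Discriminant = (6)^2 - 4*(-8244)
= 36 + 32976
= 33012

33012


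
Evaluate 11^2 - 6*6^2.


x^2 - d*y^2
= 11^2 - 6*6^2
= 121 - 216
= -95

-95


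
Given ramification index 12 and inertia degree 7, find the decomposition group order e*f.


|D_P| = e * f
= 12 * 7
= 84

84


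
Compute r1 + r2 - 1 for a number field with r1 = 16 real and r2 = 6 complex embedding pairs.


By Dirichlet's unit theorem:
rank = r1 + r2 - 1
= 16 + 6 - 1
= 21

21


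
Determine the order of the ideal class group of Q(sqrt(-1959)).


K = Q(sqrt(-1959)). d mod 4 = 1, so D = disc(K) = d = -1959
h(K) equals the number of primitive reduced positive-definite forms (a, b, c) = a*x^2 + b*x*y + c*y^2 with b^2 - 4ac = D,
where reduced means |b| <= a <= c, with b >= 0 whenever |b| = a or a = c, and primitive means gcd(a, b, c) = 1.
Reduced forces 3a^2 <= |D| = 1959, so 1 <= a <= 25; b must have the parity of D, and c = (b^2 - D)/(4a) must be an integer >= a.
Enumerate a = 1..25, b in [-a, a]:
  a=1: (1, 1, 490)  [1]
  a=2: (2, -1, 245), (2, 1, 245)  [2]
  a=3: (3, 3, 164)  [1]
  a=4: (4, -3, 123), (4, 3, 123)  [2]
  a=5: (5, -1, 98), (5, 1, 98)  [2]
  a=6: (6, -3, 82), (6, 3, 82)  [2]
  a=7: (7, -1, 70), (7, 1, 70)  [2]
  a=8: (8, -5, 62), (8, 5, 62)  [2]
  a=9: none
  a=10: (10, -9, 51), (10, -1, 49), (10, 1, 49), (10, 9, 51)  [4]
  a=11: none
  a=12: (12, -3, 41), (12, 3, 41)  [2]
  a=13: (13, -11, 40), (13, 11, 40)  [2]
  a=14: (14, -13, 38), (14, -1, 35), (14, 1, 35), (14, 13, 38)  [4]
  a=15: (15, -9, 34), (15, 9, 34)  [2]
  a=16: (16, -5, 31), (16, 5, 31)  [2]
  a=17: (17, -9, 30), (17, 9, 30)  [2]
  a=18: none
  a=19: (19, -13, 28), (19, 13, 28)  [2]
  a=20: (20, -19, 29), (20, -11, 26), (20, 11, 26), (20, 19, 29)  [4]
  a=21: (21, -15, 26), (21, 15, 26)  [2]
  a=22..23: none
  a=24: (24, -21, 25), (24, 21, 25)  [2]
  a=25: none
Total reduced forms: 1 + 2 + 1 + 2 + 2 + 2 + 2 + 2 + 4 + 2 + 2 + 4 + 2 + 2 + 2 + 2 + 4 + 2 + 2 = 42
h = 42

42


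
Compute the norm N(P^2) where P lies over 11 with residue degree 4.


N(P^a) = p^(a*f)
= 11^(2*4)
= 11^8
= 214358881

214358881


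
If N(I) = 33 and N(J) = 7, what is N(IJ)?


N(IJ) = N(I) * N(J)
= 33 * 7
= 231

231


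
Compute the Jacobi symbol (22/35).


Compute (22/35) via quadratic reciprocity:
  pull out 2: (2/35) = -1  (since 35 mod 8 = 3)
  reciprocity: (11/35) -> -(35/11)
  reduce: (2/11)
  pull out 2: (2/11) = -1  (since 11 mod 8 = 3)
  (1/11) = 1
Product of signs = -1

-1


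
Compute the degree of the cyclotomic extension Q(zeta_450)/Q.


The degree equals Euler's totient phi(450).
450 = 2 * 3^2 * 5^2
phi(450) = 120

120


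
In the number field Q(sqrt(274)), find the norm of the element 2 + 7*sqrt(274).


N(a + b*sqrt(d)) = a^2 - d*b^2
= (2)^2 - (274)*(7)^2
= 4 - 13426
= -13422

-13422


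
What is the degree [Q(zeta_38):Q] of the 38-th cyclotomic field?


The degree equals Euler's totient phi(38).
38 = 2 * 19
phi(38) = 18

18


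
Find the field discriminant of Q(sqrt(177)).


For K = Q(sqrt(d)) with d squarefree: disc(K) = d if d = 1 mod 4, and disc(K) = 4d if d = 2 or 3 mod 4.
Here d = 177, and d mod 4 = 1.
d = 1 mod 4 (O_K = Z[(1+sqrt(d))/2]), so disc(K) = d = 177

177


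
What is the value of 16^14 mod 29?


p = 29 is prime and the exponent is (p-1)/2 = 14, so by Euler's criterion 16^14 = (16/29) = +1 or -1 mod 29.
Compute by square-and-multiply:
  14 = 8 + 4 + 2 (binary 1110)
  Repeated squaring mod 29: 16^1 = 16, 16^2 = 24, 16^4 = 25, 16^8 = 16
  16^14 = 16^8 * 16^4 * 16^2 = 16 * 25 * 24 mod 29
    16 * 25 = 400 = 23 mod 29
    23 * 24 = 552 = 1 mod 29
  16^14 = 1 mod 29
Result 1: 16 is a quadratic residue mod 29.
16^14 mod 29 = 1

1


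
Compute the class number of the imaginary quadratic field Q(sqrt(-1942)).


K = Q(sqrt(-1942)). d mod 4 = 2, so D = disc(K) = 4d = -7768
h(K) equals the number of primitive reduced positive-definite forms (a, b, c) = a*x^2 + b*x*y + c*y^2 with b^2 - 4ac = D,
where reduced means |b| <= a <= c, with b >= 0 whenever |b| = a or a = c, and primitive means gcd(a, b, c) = 1.
Reduced forces 3a^2 <= |D| = 7768, so 1 <= a <= 50; b must have the parity of D, and c = (b^2 - D)/(4a) must be an integer >= a.
Enumerate a = 1..50, b in [-a, a]:
  a=1: (1, 0, 1942)  [1]
  a=2: (2, 0, 971)  [1]
  a=3..6: none
  a=7: (7, -4, 278), (7, 4, 278)  [2]
  a=8..10: none
  a=11: (11, -8, 178), (11, 8, 178)  [2]
  a=12..13: none
  a=14: (14, -4, 139), (14, 4, 139)  [2]
  a=15..16: none
  a=17: (17, -16, 118), (17, 16, 118)  [2]
  a=18..21: none
  a=22: (22, -8, 89), (22, 8, 89)  [2]
  a=23: (23, -12, 86), (23, 12, 86)  [2]
  a=24..28: none
  a=29: (29, -2, 67), (29, 2, 67)  [2]
  a=30..33: none
  a=34: (34, -16, 59), (34, 16, 59)  [2]
  a=35..42: none
  a=43: (43, -12, 46), (43, 12, 46)  [2]
  a=44..46: none
  a=47: (47, -38, 49), (47, 38, 49)  [2]
  a=48..50: none
Total reduced forms: 1 + 1 + 2 + 2 + 2 + 2 + 2 + 2 + 2 + 2 + 2 + 2 = 22
h = 22

22


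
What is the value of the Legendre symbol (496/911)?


p = 911 is prime, so compute (496/911) with the reciprocity algorithm (Jacobi-symbol steps: pull out 2s via (2/n), flip via reciprocity, reduce):
  pull out 2: (2/911) = +1  (since 911 mod 8 = 7)
  pull out 2: (2/911) = +1  (since 911 mod 8 = 7)
  pull out 2: (2/911) = +1  (since 911 mod 8 = 7)
  pull out 2: (2/911) = +1  (since 911 mod 8 = 7)
  reciprocity: (31/911) -> -(911/31)
  reduce: (12/31)
  pull out 2: (2/31) = +1  (since 31 mod 8 = 7)
  pull out 2: (2/31) = +1  (since 31 mod 8 = 7)
  reciprocity: (3/31) -> -(31/3)
  reduce: (1/3)
  (1/3) = 1
Product of signs = 1
(496/911) = 1

1


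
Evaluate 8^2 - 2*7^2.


x^2 - d*y^2
= 8^2 - 2*7^2
= 64 - 98
= -34

-34


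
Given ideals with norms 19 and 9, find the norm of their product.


N(IJ) = N(I) * N(J)
= 19 * 9
= 171

171


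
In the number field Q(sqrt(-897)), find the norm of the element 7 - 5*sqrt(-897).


N(a + b*sqrt(d)) = a^2 - d*b^2
= (7)^2 - (-897)*(-5)^2
= 49 + 22425
= 22474

22474


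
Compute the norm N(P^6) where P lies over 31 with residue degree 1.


N(P^a) = p^(a*f)
= 31^(6*1)
= 31^6
= 887503681

887503681


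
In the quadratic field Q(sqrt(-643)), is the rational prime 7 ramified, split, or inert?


K = Q(sqrt(-643)). Since d mod 4 = 1, disc(K) = -643.
Check p | disc: -643 mod 7 = 1.
p does not divide disc. Compute Legendre symbol (d/p):
1^((7-1)/2) mod 7 = 1
(d/p) = 1, so p splits: (p) = P*P' with e=1, f=1, g=2.
Therefore p is split.

split


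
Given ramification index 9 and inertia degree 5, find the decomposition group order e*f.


|D_P| = e * f
= 9 * 5
= 45

45


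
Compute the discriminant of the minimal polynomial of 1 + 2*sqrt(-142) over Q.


The element 1 + 2*sqrt(-142) has minimal polynomial:
x^2 - 2*x + 569
Discriminant = (-2)^2 - 4*(569)
= 4 - 2276
= -2272

-2272


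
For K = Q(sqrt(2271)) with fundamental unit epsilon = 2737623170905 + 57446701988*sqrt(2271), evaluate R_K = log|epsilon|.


epsilon = 2737623170905 + 57446701988*sqrt(2271)
= 5.4752e+12
R = ln(5.4752e+12)
= 29.3313

29.3313


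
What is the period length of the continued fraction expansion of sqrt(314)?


Run the CF algorithm for sqrt(314).
a_0 = floor(sqrt(314)) = 17; set m_0=0, q_0=1.
Recurrence: m' = q*a - m,  q' = (d - m'^2)/q,  a' = floor((a_0 + m')/q').
  step 1: m=17, q=25, a=1
  step 2: m=8, q=10, a=2
  step 3: m=12, q=17, a=1
  step 4: m=5, q=17, a=1
  step 5: m=12, q=10, a=2
  step 6: m=8, q=25, a=1
  step 7: m=17, q=1, a=34
a_7 = 2*a_0 = 34, so the period closes here.
sqrt(314) = [17; 1, 2, 1, 1, 2, 1, 34]
Period length = 7

7


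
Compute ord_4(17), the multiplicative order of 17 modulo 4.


We want ord_4(17), the smallest k >= 1 with 17^k = 1 mod 4.
n = 4 = 2^2, phi(4) = 2; the order divides phi(n).
Divisors of 2: 1, 2
Repeated squaring mod 4: 17^1 = 1, 17^2 = 1
Test divisors in increasing order:
  k=1: 17^1 = 1 mod 4  <- first divisor giving 1
Order = 1

1


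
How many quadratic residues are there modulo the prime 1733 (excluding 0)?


For prime p, the number of non-zero quadratic residues is (p-1)/2.
= (1733-1)/2
= 866

866


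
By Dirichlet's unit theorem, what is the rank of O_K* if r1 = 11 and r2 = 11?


By Dirichlet's unit theorem:
rank = r1 + r2 - 1
= 11 + 11 - 1
= 21

21


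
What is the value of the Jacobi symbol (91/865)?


Compute (91/865) via quadratic reciprocity:
  reciprocity: (91/865) -> +(865/91)
  reduce: (46/91)
  pull out 2: (2/91) = -1  (since 91 mod 8 = 3)
  reciprocity: (23/91) -> -(91/23)
  reduce: (22/23)
  pull out 2: (2/23) = +1  (since 23 mod 8 = 7)
  reciprocity: (11/23) -> -(23/11)
  reduce: (1/11)
  (1/11) = 1
Product of signs = -1

-1


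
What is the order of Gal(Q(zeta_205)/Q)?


|Gal(Q(zeta_205)/Q)| = phi(205)
= 160

160


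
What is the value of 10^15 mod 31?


p = 31 is prime and the exponent is (p-1)/2 = 15, so by Euler's criterion 10^15 = (10/31) = +1 or -1 mod 31.
Compute by square-and-multiply:
  15 = 8 + 4 + 2 + 1 (binary 1111)
  Repeated squaring mod 31: 10^1 = 10, 10^2 = 7, 10^4 = 18, 10^8 = 14
  10^15 = 10^8 * 10^4 * 10^2 * 10^1 = 14 * 18 * 7 * 10 mod 31
    14 * 18 = 252 = 4 mod 31
    4 * 7 = 28 = 28 mod 31
    28 * 10 = 280 = 1 mod 31
  10^15 = 1 mod 31
Result 1: 10 is a quadratic residue mod 31.
10^15 mod 31 = 1

1


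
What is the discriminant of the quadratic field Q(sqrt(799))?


For K = Q(sqrt(d)) with d squarefree: disc(K) = d if d = 1 mod 4, and disc(K) = 4d if d = 2 or 3 mod 4.
Here d = 799, and d mod 4 = 3.
d = 3 mod 4, not 1 (O_K = Z[sqrt(d)]), so disc(K) = 4d = 4 * (799) = 3196

3196


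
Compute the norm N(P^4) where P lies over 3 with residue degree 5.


N(P^a) = p^(a*f)
= 3^(4*5)
= 3^20
= 3486784401

3486784401


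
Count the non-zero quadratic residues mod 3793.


For prime p, the number of non-zero quadratic residues is (p-1)/2.
= (3793-1)/2
= 1896

1896


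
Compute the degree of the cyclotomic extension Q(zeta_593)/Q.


The degree equals Euler's totient phi(593).
593 = 593
phi(593) = 592

592


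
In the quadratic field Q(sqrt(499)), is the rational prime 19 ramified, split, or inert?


K = Q(sqrt(499)). Since d mod 4 = 3, disc(K) = 1996.
Check p | disc: 1996 mod 19 = 1.
p does not divide disc. Compute Legendre symbol (d/p):
5^((19-1)/2) mod 19 = 1
(d/p) = 1, so p splits: (p) = P*P' with e=1, f=1, g=2.
Therefore p is split.

split


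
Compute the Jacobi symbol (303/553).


Compute (303/553) via quadratic reciprocity:
  reciprocity: (303/553) -> +(553/303)
  reduce: (250/303)
  pull out 2: (2/303) = +1  (since 303 mod 8 = 7)
  reciprocity: (125/303) -> +(303/125)
  reduce: (53/125)
  reciprocity: (53/125) -> +(125/53)
  reduce: (19/53)
  reciprocity: (19/53) -> +(53/19)
  reduce: (15/19)
  reciprocity: (15/19) -> -(19/15)
  reduce: (4/15)
  pull out 2: (2/15) = +1  (since 15 mod 8 = 7)
  pull out 2: (2/15) = +1  (since 15 mod 8 = 7)
  (1/15) = 1
Product of signs = -1

-1


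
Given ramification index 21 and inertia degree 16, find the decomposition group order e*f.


|D_P| = e * f
= 21 * 16
= 336

336


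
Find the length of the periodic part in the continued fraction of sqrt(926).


Run the CF algorithm for sqrt(926).
a_0 = floor(sqrt(926)) = 30; set m_0=0, q_0=1.
Recurrence: m' = q*a - m,  q' = (d - m'^2)/q,  a' = floor((a_0 + m')/q').
  step 1: m=30, q=26, a=2
  step 2: m=22, q=17, a=3
  step 3: m=29, q=5, a=11
  step 4: m=26, q=50, a=1
  step 5: m=24, q=7, a=7
  step 6: m=25, q=43, a=1
  step 7: m=18, q=14, a=3
  step 8: m=24, q=25, a=2
  step 9: m=26, q=10, a=5
  step 10: m=24, q=35, a=1
  step 11: m=11, q=23, a=1
  step 12: m=12, q=34, a=1
  step 13: m=22, q=13, a=4
  step 14: m=30, q=2, a=30
  step 15: m=30, q=13, a=4
  step 16: m=22, q=34, a=1
  step 17: m=12, q=23, a=1
  step 18: m=11, q=35, a=1
  step 19: m=24, q=10, a=5
  step 20: m=26, q=25, a=2
  step 21: m=24, q=14, a=3
  step 22: m=18, q=43, a=1
  step 23: m=25, q=7, a=7
  step 24: m=24, q=50, a=1
  step 25: m=26, q=5, a=11
  step 26: m=29, q=17, a=3
  step 27: m=22, q=26, a=2
  step 28: m=30, q=1, a=60
a_28 = 2*a_0 = 60, so the period closes here.
sqrt(926) = [30; 2, 3, 11, 1, 7, 1, 3, 2, 5, 1, 1, 1, 4, 30, 4, 1, 1, 1, 5, 2, 3, 1, 7, 1, 11, 3, 2, 60]
Period length = 28

28


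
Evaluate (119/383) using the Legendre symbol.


p = 383 is prime, so compute (119/383) with the reciprocity algorithm (Jacobi-symbol steps: pull out 2s via (2/n), flip via reciprocity, reduce):
  reciprocity: (119/383) -> -(383/119)
  reduce: (26/119)
  pull out 2: (2/119) = +1  (since 119 mod 8 = 7)
  reciprocity: (13/119) -> +(119/13)
  reduce: (2/13)
  pull out 2: (2/13) = -1  (since 13 mod 8 = 5)
  (1/13) = 1
Product of signs = 1
(119/383) = 1

1


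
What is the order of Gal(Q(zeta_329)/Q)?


|Gal(Q(zeta_329)/Q)| = phi(329)
= 276

276


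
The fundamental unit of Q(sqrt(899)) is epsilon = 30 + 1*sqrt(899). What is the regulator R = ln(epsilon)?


epsilon = 30 + 1*sqrt(899)
= 59.9833
R = ln(59.9833)
= 4.0941

4.0941


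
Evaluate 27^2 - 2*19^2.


x^2 - d*y^2
= 27^2 - 2*19^2
= 729 - 722
= 7

7


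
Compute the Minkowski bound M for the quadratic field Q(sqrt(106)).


d = 106, d mod 4 = 2, so disc(K) = 4d = 424; |disc(K)| = 424
Real quadratic field, so n = 2, s = r2 = 0, r1 = 2
M = (n!/n^n) * (4/pi)^s * sqrt(|disc(K)|) = (2!/2^2) * (4/pi)^0 * sqrt(424)
= 0.5 * 1.000000 * 20.591260
= 10.2956

10.2956


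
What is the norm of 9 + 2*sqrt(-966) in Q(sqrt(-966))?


N(a + b*sqrt(d)) = a^2 - d*b^2
= (9)^2 - (-966)*(2)^2
= 81 + 3864
= 3945

3945


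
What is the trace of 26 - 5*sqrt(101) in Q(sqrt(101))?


Tr(a + b*sqrt(d)) = (a + b*sqrt(d)) + (a - b*sqrt(d)) = 2a
= 2 * (26)
= 52

52


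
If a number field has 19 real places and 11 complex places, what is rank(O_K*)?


By Dirichlet's unit theorem:
rank = r1 + r2 - 1
= 19 + 11 - 1
= 29

29


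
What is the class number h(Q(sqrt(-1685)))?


K = Q(sqrt(-1685)). d mod 4 = 3, so D = disc(K) = 4d = -6740
h(K) equals the number of primitive reduced positive-definite forms (a, b, c) = a*x^2 + b*x*y + c*y^2 with b^2 - 4ac = D,
where reduced means |b| <= a <= c, with b >= 0 whenever |b| = a or a = c, and primitive means gcd(a, b, c) = 1.
Reduced forces 3a^2 <= |D| = 6740, so 1 <= a <= 47; b must have the parity of D, and c = (b^2 - D)/(4a) must be an integer >= a.
Enumerate a = 1..47, b in [-a, a]:
  a=1: (1, 0, 1685)  [1]
  a=2: (2, 2, 843)  [1]
  a=3: (3, -2, 562), (3, 2, 562)  [2]
  a=4: none
  a=5: (5, 0, 337)  [1]
  a=6: (6, -2, 281), (6, 2, 281)  [2]
  a=7: (7, -6, 242), (7, 6, 242)  [2]
  a=8: none
  a=9: (9, -8, 189), (9, 8, 189)  [2]
  a=10: (10, 10, 171)  [1]
  a=11: (11, -6, 154), (11, 6, 154)  [2]
  a=12..13: none
  a=14: (14, -6, 121), (14, 6, 121)  [2]
  a=15: (15, -10, 114), (15, 10, 114)  [2]
  a=16: none
  a=17: (17, -14, 102), (17, 14, 102)  [2]
  a=18: (18, -10, 95), (18, 10, 95)  [2]
  a=19: (19, -10, 90), (19, 10, 90)  [2]
  a=20: none
  a=21: (21, -20, 85), (21, -8, 81), (21, 8, 81), (21, 20, 85)  [4]
  a=22: (22, -6, 77), (22, 6, 77)  [2]
  a=23..26: none
  a=27: (27, -8, 63), (27, 8, 63)  [2]
  a=28..29: none
  a=30: (30, -10, 57), (30, 10, 57)  [2]
  a=31: (31, -24, 59), (31, 24, 59)  [2]
  a=32: none
  a=33: (33, -28, 57), (33, -16, 53), (33, 16, 53), (33, 28, 57)  [4]
  a=34: (34, -14, 51), (34, 14, 51)  [2]
  a=35: (35, -20, 51), (35, 20, 51)  [2]
  a=36..37: none
  a=38: (38, -10, 45), (38, 10, 45)  [2]
  a=39..40: none
  a=41: (41, -36, 49), (41, 36, 49)  [2]
  a=42: (42, -34, 47), (42, -22, 43), (42, 22, 43), (42, 34, 47)  [4]
  a=43..47: none
Total reduced forms: 1 + 1 + 2 + 1 + 2 + 2 + 2 + 1 + 2 + 2 + 2 + 2 + 2 + 2 + 4 + 2 + 2 + 2 + 2 + 4 + 2 + 2 + 2 + 2 + 4 = 52
h = 52

52


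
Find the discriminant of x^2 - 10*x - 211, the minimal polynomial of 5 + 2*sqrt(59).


The element 5 + 2*sqrt(59) has minimal polynomial:
x^2 - 10*x - 211
Discriminant = (-10)^2 - 4*(-211)
= 100 + 844
= 944

944


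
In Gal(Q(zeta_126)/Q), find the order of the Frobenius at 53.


The Frobenius at p in Gal(Q(zeta_n)/Q) = (Z/nZ)* is the class of p, so its order is ord_126(53), the smallest k >= 1 with 53^k = 1 mod 126.
n = 126 = 2 * 3^2 * 7, phi(126) = 36; the order divides phi(n).
Divisors of 36: 1, 2, 3, 4, 6, 9, 12, 18, 36
Repeated squaring mod 126: 53^1 = 53, 53^2 = 37, 53^4 = 109, 53^8 = 37, 53^16 = 109, 53^32 = 37
Test divisors in increasing order:
  k=1: 53^1 = 53 mod 126
  k=2: 53^2 = 37 mod 126
  k=3: 53^3 = 37 * 53 = 71 mod 126
  k=4: 53^4 = 109 mod 126
  k=6: 53^6 = 109 * 37 = 1 mod 126  <- first divisor giving 1
Order = 6

6


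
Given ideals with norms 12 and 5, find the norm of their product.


N(IJ) = N(I) * N(J)
= 12 * 5
= 60

60


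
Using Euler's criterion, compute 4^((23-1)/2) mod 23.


p = 23 is prime and the exponent is (p-1)/2 = 11, so by Euler's criterion 4^11 = (4/23) = +1 or -1 mod 23.
Compute by square-and-multiply:
  11 = 8 + 2 + 1 (binary 1011)
  Repeated squaring mod 23: 4^1 = 4, 4^2 = 16, 4^4 = 3, 4^8 = 9
  4^11 = 4^8 * 4^2 * 4^1 = 9 * 16 * 4 mod 23
    9 * 16 = 144 = 6 mod 23
    6 * 4 = 24 = 1 mod 23
  4^11 = 1 mod 23
Result 1: 4 is a quadratic residue mod 23.
4^11 mod 23 = 1

1


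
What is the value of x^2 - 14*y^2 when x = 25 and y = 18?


x^2 - d*y^2
= 25^2 - 14*18^2
= 625 - 4536
= -3911

-3911


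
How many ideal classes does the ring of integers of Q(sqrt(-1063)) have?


K = Q(sqrt(-1063)). d mod 4 = 1, so D = disc(K) = d = -1063
h(K) equals the number of primitive reduced positive-definite forms (a, b, c) = a*x^2 + b*x*y + c*y^2 with b^2 - 4ac = D,
where reduced means |b| <= a <= c, with b >= 0 whenever |b| = a or a = c, and primitive means gcd(a, b, c) = 1.
Reduced forces 3a^2 <= |D| = 1063, so 1 <= a <= 18; b must have the parity of D, and c = (b^2 - D)/(4a) must be an integer >= a.
Enumerate a = 1..18, b in [-a, a]:
  a=1: (1, 1, 266)  [1]
  a=2: (2, -1, 133), (2, 1, 133)  [2]
  a=3: none
  a=4: (4, -3, 67), (4, 3, 67)  [2]
  a=5..6: none
  a=7: (7, -1, 38), (7, 1, 38)  [2]
  a=8: (8, -5, 34), (8, 5, 34)  [2]
  a=9..10: none
  a=11: (11, -9, 26), (11, 9, 26)  [2]
  a=12: none
  a=13: (13, -9, 22), (13, 9, 22)  [2]
  a=14: (14, -13, 22), (14, -1, 19), (14, 1, 19), (14, 13, 22)  [4]
  a=15: none
  a=16: (16, -5, 17), (16, 5, 17)  [2]
  a=17..18: none
Total reduced forms: 1 + 2 + 2 + 2 + 2 + 2 + 2 + 4 + 2 = 19
h = 19

19


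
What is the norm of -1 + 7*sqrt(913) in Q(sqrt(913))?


N(a + b*sqrt(d)) = a^2 - d*b^2
= (-1)^2 - (913)*(7)^2
= 1 - 44737
= -44736

-44736


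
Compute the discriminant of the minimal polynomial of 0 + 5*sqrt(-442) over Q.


The element 0 + 5*sqrt(-442) has minimal polynomial:
x^2 + 0*x + 11050
Discriminant = (0)^2 - 4*(11050)
= 0 - 44200
= -44200

-44200


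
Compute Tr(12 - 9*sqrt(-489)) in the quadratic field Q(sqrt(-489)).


Tr(a + b*sqrt(d)) = (a + b*sqrt(d)) + (a - b*sqrt(d)) = 2a
= 2 * (12)
= 24

24


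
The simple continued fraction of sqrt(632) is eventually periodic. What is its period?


Run the CF algorithm for sqrt(632).
a_0 = floor(sqrt(632)) = 25; set m_0=0, q_0=1.
Recurrence: m' = q*a - m,  q' = (d - m'^2)/q,  a' = floor((a_0 + m')/q').
  step 1: m=25, q=7, a=7
  step 2: m=24, q=8, a=6
  step 3: m=24, q=7, a=7
  step 4: m=25, q=1, a=50
a_4 = 2*a_0 = 50, so the period closes here.
sqrt(632) = [25; 7, 6, 7, 50]
Period length = 4

4


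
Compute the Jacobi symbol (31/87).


Compute (31/87) via quadratic reciprocity:
  reciprocity: (31/87) -> -(87/31)
  reduce: (25/31)
  reciprocity: (25/31) -> +(31/25)
  reduce: (6/25)
  pull out 2: (2/25) = +1  (since 25 mod 8 = 1)
  reciprocity: (3/25) -> +(25/3)
  reduce: (1/3)
  (1/3) = 1
Product of signs = -1

-1


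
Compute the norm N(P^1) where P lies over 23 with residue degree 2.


N(P^a) = p^(a*f)
= 23^(1*2)
= 23^2
= 529

529


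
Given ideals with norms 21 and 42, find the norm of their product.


N(IJ) = N(I) * N(J)
= 21 * 42
= 882

882


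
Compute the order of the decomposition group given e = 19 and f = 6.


|D_P| = e * f
= 19 * 6
= 114

114


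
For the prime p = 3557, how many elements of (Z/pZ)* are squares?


For prime p, the number of non-zero quadratic residues is (p-1)/2.
= (3557-1)/2
= 1778

1778


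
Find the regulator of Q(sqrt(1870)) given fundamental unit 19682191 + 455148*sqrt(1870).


epsilon = 19682191 + 455148*sqrt(1870)
= 3.9364e+07
R = ln(3.9364e+07)
= 17.4884

17.4884


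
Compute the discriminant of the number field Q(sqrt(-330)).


For K = Q(sqrt(d)) with d squarefree: disc(K) = d if d = 1 mod 4, and disc(K) = 4d if d = 2 or 3 mod 4.
Here d = -330, and d mod 4 = 2.
d = 2 mod 4, not 1 (O_K = Z[sqrt(d)]), so disc(K) = 4d = 4 * (-330) = -1320

-1320


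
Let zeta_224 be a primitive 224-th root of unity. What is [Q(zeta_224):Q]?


The degree equals Euler's totient phi(224).
224 = 2^5 * 7
phi(224) = 96

96


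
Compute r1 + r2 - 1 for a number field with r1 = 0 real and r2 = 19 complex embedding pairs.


By Dirichlet's unit theorem:
rank = r1 + r2 - 1
= 0 + 19 - 1
= 18

18


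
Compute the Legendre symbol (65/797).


p = 797 is prime, so compute (65/797) with the reciprocity algorithm (Jacobi-symbol steps: pull out 2s via (2/n), flip via reciprocity, reduce):
  reciprocity: (65/797) -> +(797/65)
  reduce: (17/65)
  reciprocity: (17/65) -> +(65/17)
  reduce: (14/17)
  pull out 2: (2/17) = +1  (since 17 mod 8 = 1)
  reciprocity: (7/17) -> +(17/7)
  reduce: (3/7)
  reciprocity: (3/7) -> -(7/3)
  reduce: (1/3)
  (1/3) = 1
Product of signs = -1
(65/797) = -1

-1


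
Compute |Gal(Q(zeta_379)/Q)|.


|Gal(Q(zeta_379)/Q)| = phi(379)
= 378

378


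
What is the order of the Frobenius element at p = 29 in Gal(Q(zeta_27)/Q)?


The Frobenius at p in Gal(Q(zeta_n)/Q) = (Z/nZ)* is the class of p, so its order is ord_27(29), the smallest k >= 1 with 29^k = 1 mod 27.
n = 27 = 3^3, phi(27) = 18; the order divides phi(n).
Divisors of 18: 1, 2, 3, 6, 9, 18
Repeated squaring mod 27: 29^1 = 2, 29^2 = 4, 29^4 = 16, 29^8 = 13, 29^16 = 7
Test divisors in increasing order:
  k=1: 29^1 = 2 mod 27
  k=2: 29^2 = 4 mod 27
  k=3: 29^3 = 4 * 2 = 8 mod 27
  k=6: 29^6 = 16 * 4 = 10 mod 27
  k=9: 29^9 = 13 * 2 = 26 mod 27
  k=18: 29^18 = 7 * 4 = 1 mod 27  <- first divisor giving 1
Order = 18

18


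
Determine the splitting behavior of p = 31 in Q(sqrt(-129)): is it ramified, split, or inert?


K = Q(sqrt(-129)). Since d mod 4 = 3, disc(K) = -516.
Check p | disc: -516 mod 31 = 11.
p does not divide disc. Compute Legendre symbol (d/p):
26^((31-1)/2) mod 31 = -1
(d/p) = -1, so p is inert: (p) stays prime with e=1, f=2, g=1.
Therefore p is inert.

inert


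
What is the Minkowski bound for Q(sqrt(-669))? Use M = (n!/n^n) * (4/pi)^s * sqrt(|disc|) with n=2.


d = -669, d mod 4 = 3, so disc(K) = 4d = -2676; |disc(K)| = 2676
Imaginary quadratic field, so n = 2, s = r2 = 1, r1 = 0
M = (n!/n^n) * (4/pi)^s * sqrt(|disc(K)|) = (2!/2^2) * (4/pi)^1 * sqrt(2676)
= 0.5 * 1.273240 * 51.730069
= 32.9324

32.9324


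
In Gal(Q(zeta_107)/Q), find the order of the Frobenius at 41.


The Frobenius at p in Gal(Q(zeta_n)/Q) = (Z/nZ)* is the class of p, so its order is ord_107(41), the smallest k >= 1 with 41^k = 1 mod 107.
n = 107 = 107, phi(107) = 106; the order divides phi(n).
Divisors of 106: 1, 2, 53, 106
Repeated squaring mod 107: 41^1 = 41, 41^2 = 76, 41^4 = 105, 41^8 = 4, 41^16 = 16, 41^32 = 42, 41^64 = 52
Test divisors in increasing order:
  k=1: 41^1 = 41 mod 107
  k=2: 41^2 = 76 mod 107
  k=53: 41^53 = 42 * 16 * 105 * 41 = 1 mod 107  <- first divisor giving 1
Order = 53

53


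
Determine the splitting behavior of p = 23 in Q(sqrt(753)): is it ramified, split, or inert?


K = Q(sqrt(753)). Since d mod 4 = 1, disc(K) = 753.
Check p | disc: 753 mod 23 = 17.
p does not divide disc. Compute Legendre symbol (d/p):
17^((23-1)/2) mod 23 = -1
(d/p) = -1, so p is inert: (p) stays prime with e=1, f=2, g=1.
Therefore p is inert.

inert


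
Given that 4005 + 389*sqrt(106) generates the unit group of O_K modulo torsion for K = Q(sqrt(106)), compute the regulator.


epsilon = 4005 + 389*sqrt(106)
= 8010.0001
R = ln(8010.0001)
= 8.9884

8.9884


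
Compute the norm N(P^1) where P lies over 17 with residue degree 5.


N(P^a) = p^(a*f)
= 17^(1*5)
= 17^5
= 1419857

1419857


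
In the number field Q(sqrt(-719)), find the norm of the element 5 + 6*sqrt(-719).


N(a + b*sqrt(d)) = a^2 - d*b^2
= (5)^2 - (-719)*(6)^2
= 25 + 25884
= 25909

25909


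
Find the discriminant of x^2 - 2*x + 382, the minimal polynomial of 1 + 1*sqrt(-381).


The element 1 + 1*sqrt(-381) has minimal polynomial:
x^2 - 2*x + 382
Discriminant = (-2)^2 - 4*(382)
= 4 - 1528
= -1524

-1524


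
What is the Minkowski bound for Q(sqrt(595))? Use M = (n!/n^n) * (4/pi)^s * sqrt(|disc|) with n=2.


d = 595, d mod 4 = 3, so disc(K) = 4d = 2380; |disc(K)| = 2380
Real quadratic field, so n = 2, s = r2 = 0, r1 = 2
M = (n!/n^n) * (4/pi)^s * sqrt(|disc(K)|) = (2!/2^2) * (4/pi)^0 * sqrt(2380)
= 0.5 * 1.000000 * 48.785244
= 24.3926

24.3926


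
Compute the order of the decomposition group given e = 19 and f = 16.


|D_P| = e * f
= 19 * 16
= 304

304


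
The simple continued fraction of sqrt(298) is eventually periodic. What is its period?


Run the CF algorithm for sqrt(298).
a_0 = floor(sqrt(298)) = 17; set m_0=0, q_0=1.
Recurrence: m' = q*a - m,  q' = (d - m'^2)/q,  a' = floor((a_0 + m')/q').
  step 1: m=17, q=9, a=3
  step 2: m=10, q=22, a=1
  step 3: m=12, q=7, a=4
  step 4: m=16, q=6, a=5
  step 5: m=14, q=17, a=1
  step 6: m=3, q=17, a=1
  step 7: m=14, q=6, a=5
  step 8: m=16, q=7, a=4
  step 9: m=12, q=22, a=1
  step 10: m=10, q=9, a=3
  step 11: m=17, q=1, a=34
a_11 = 2*a_0 = 34, so the period closes here.
sqrt(298) = [17; 3, 1, 4, 5, 1, 1, 5, 4, 1, 3, 34]
Period length = 11

11


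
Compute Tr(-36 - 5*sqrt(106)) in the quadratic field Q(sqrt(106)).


Tr(a + b*sqrt(d)) = (a + b*sqrt(d)) + (a - b*sqrt(d)) = 2a
= 2 * (-36)
= -72

-72


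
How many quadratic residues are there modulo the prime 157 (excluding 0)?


For prime p, the number of non-zero quadratic residues is (p-1)/2.
= (157-1)/2
= 78

78


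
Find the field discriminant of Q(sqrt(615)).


For K = Q(sqrt(d)) with d squarefree: disc(K) = d if d = 1 mod 4, and disc(K) = 4d if d = 2 or 3 mod 4.
Here d = 615, and d mod 4 = 3.
d = 3 mod 4, not 1 (O_K = Z[sqrt(d)]), so disc(K) = 4d = 4 * (615) = 2460

2460


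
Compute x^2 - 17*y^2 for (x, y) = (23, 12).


x^2 - d*y^2
= 23^2 - 17*12^2
= 529 - 2448
= -1919

-1919


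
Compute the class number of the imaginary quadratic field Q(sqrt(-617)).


K = Q(sqrt(-617)). d mod 4 = 3, so D = disc(K) = 4d = -2468
h(K) equals the number of primitive reduced positive-definite forms (a, b, c) = a*x^2 + b*x*y + c*y^2 with b^2 - 4ac = D,
where reduced means |b| <= a <= c, with b >= 0 whenever |b| = a or a = c, and primitive means gcd(a, b, c) = 1.
Reduced forces 3a^2 <= |D| = 2468, so 1 <= a <= 28; b must have the parity of D, and c = (b^2 - D)/(4a) must be an integer >= a.
Enumerate a = 1..28, b in [-a, a]:
  a=1: (1, 0, 617)  [1]
  a=2: (2, 2, 309)  [1]
  a=3: (3, -2, 206), (3, 2, 206)  [2]
  a=4..5: none
  a=6: (6, -2, 103), (6, 2, 103)  [2]
  a=7..8: none
  a=9: (9, -4, 69), (9, 4, 69)  [2]
  a=10..17: none
  a=18: (18, -14, 37), (18, 14, 37)  [2]
  a=19..22: none
  a=23: (23, -4, 27), (23, 4, 27)  [2]
  a=24..28: none
Total reduced forms: 1 + 1 + 2 + 2 + 2 + 2 + 2 = 12
h = 12

12


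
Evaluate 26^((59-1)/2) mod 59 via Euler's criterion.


p = 59 is prime and the exponent is (p-1)/2 = 29, so by Euler's criterion 26^29 = (26/59) = +1 or -1 mod 59.
Compute by square-and-multiply:
  29 = 16 + 8 + 4 + 1 (binary 11101)
  Repeated squaring mod 59: 26^1 = 26, 26^2 = 27, 26^4 = 21, 26^8 = 28, 26^16 = 17
  26^29 = 26^16 * 26^8 * 26^4 * 26^1 = 17 * 28 * 21 * 26 mod 59
    17 * 28 = 476 = 4 mod 59
    4 * 21 = 84 = 25 mod 59
    25 * 26 = 650 = 1 mod 59
  26^29 = 1 mod 59
Result 1: 26 is a quadratic residue mod 59.
26^29 mod 59 = 1

1


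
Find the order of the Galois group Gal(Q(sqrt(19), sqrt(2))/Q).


The 2 square roots of distinct primes are multiplicatively independent over Q,
so [K:Q] = 2^2 and Gal(K/Q) is isomorphic to (Z/2Z)^2.
|Gal| = 2^2 = 4

4


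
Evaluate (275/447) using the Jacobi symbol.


Compute (275/447) via quadratic reciprocity:
  reciprocity: (275/447) -> -(447/275)
  reduce: (172/275)
  pull out 2: (2/275) = -1  (since 275 mod 8 = 3)
  pull out 2: (2/275) = -1  (since 275 mod 8 = 3)
  reciprocity: (43/275) -> -(275/43)
  reduce: (17/43)
  reciprocity: (17/43) -> +(43/17)
  reduce: (9/17)
  reciprocity: (9/17) -> +(17/9)
  reduce: (8/9)
  pull out 2: (2/9) = +1  (since 9 mod 8 = 1)
  pull out 2: (2/9) = +1  (since 9 mod 8 = 1)
  pull out 2: (2/9) = +1  (since 9 mod 8 = 1)
  (1/9) = 1
Product of signs = 1

1


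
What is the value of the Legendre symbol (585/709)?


p = 709 is prime, so compute (585/709) with the reciprocity algorithm (Jacobi-symbol steps: pull out 2s via (2/n), flip via reciprocity, reduce):
  reciprocity: (585/709) -> +(709/585)
  reduce: (124/585)
  pull out 2: (2/585) = +1  (since 585 mod 8 = 1)
  pull out 2: (2/585) = +1  (since 585 mod 8 = 1)
  reciprocity: (31/585) -> +(585/31)
  reduce: (27/31)
  reciprocity: (27/31) -> -(31/27)
  reduce: (4/27)
  pull out 2: (2/27) = -1  (since 27 mod 8 = 3)
  pull out 2: (2/27) = -1  (since 27 mod 8 = 3)
  (1/27) = 1
Product of signs = -1
(585/709) = -1

-1


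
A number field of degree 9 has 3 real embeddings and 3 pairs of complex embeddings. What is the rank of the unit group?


By Dirichlet's unit theorem:
rank = r1 + r2 - 1
= 3 + 3 - 1
= 5

5


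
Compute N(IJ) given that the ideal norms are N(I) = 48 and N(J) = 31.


N(IJ) = N(I) * N(J)
= 48 * 31
= 1488

1488


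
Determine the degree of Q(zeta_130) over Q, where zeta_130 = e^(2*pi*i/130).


The degree equals Euler's totient phi(130).
130 = 2 * 5 * 13
phi(130) = 48

48


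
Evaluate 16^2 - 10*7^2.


x^2 - d*y^2
= 16^2 - 10*7^2
= 256 - 490
= -234

-234


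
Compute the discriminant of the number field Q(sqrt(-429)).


For K = Q(sqrt(d)) with d squarefree: disc(K) = d if d = 1 mod 4, and disc(K) = 4d if d = 2 or 3 mod 4.
Here d = -429, and d mod 4 = 3.
d = 3 mod 4, not 1 (O_K = Z[sqrt(d)]), so disc(K) = 4d = 4 * (-429) = -1716

-1716


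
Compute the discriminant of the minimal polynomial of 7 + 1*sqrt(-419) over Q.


The element 7 + 1*sqrt(-419) has minimal polynomial:
x^2 - 14*x + 468
Discriminant = (-14)^2 - 4*(468)
= 196 - 1872
= -1676

-1676


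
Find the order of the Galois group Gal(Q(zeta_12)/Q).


|Gal(Q(zeta_12)/Q)| = phi(12)
= 4

4


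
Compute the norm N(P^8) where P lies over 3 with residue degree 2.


N(P^a) = p^(a*f)
= 3^(8*2)
= 3^16
= 43046721

43046721


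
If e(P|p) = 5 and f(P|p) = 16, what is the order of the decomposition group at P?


|D_P| = e * f
= 5 * 16
= 80

80


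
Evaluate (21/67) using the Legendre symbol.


p = 67 is prime, so compute (21/67) with the reciprocity algorithm (Jacobi-symbol steps: pull out 2s via (2/n), flip via reciprocity, reduce):
  reciprocity: (21/67) -> +(67/21)
  reduce: (4/21)
  pull out 2: (2/21) = -1  (since 21 mod 8 = 5)
  pull out 2: (2/21) = -1  (since 21 mod 8 = 5)
  (1/21) = 1
Product of signs = 1
(21/67) = 1

1


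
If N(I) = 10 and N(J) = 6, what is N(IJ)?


N(IJ) = N(I) * N(J)
= 10 * 6
= 60

60


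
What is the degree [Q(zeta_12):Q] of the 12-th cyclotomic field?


The degree equals Euler's totient phi(12).
12 = 2^2 * 3
phi(12) = 4

4


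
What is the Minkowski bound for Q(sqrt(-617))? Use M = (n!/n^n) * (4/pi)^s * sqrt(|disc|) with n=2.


d = -617, d mod 4 = 3, so disc(K) = 4d = -2468; |disc(K)| = 2468
Imaginary quadratic field, so n = 2, s = r2 = 1, r1 = 0
M = (n!/n^n) * (4/pi)^s * sqrt(|disc(K)|) = (2!/2^2) * (4/pi)^1 * sqrt(2468)
= 0.5 * 1.273240 * 49.678969
= 31.6266

31.6266


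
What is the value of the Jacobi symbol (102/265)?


Compute (102/265) via quadratic reciprocity:
  pull out 2: (2/265) = +1  (since 265 mod 8 = 1)
  reciprocity: (51/265) -> +(265/51)
  reduce: (10/51)
  pull out 2: (2/51) = -1  (since 51 mod 8 = 3)
  reciprocity: (5/51) -> +(51/5)
  reduce: (1/5)
  (1/5) = 1
Product of signs = -1

-1


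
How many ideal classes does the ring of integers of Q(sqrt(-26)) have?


K = Q(sqrt(-26)). d mod 4 = 2, so D = disc(K) = 4d = -104
h(K) equals the number of primitive reduced positive-definite forms (a, b, c) = a*x^2 + b*x*y + c*y^2 with b^2 - 4ac = D,
where reduced means |b| <= a <= c, with b >= 0 whenever |b| = a or a = c, and primitive means gcd(a, b, c) = 1.
Reduced forces 3a^2 <= |D| = 104, so 1 <= a <= 5; b must have the parity of D, and c = (b^2 - D)/(4a) must be an integer >= a.
Enumerate a = 1..5, b in [-a, a]:
  a=1: (1, 0, 26)  [1]
  a=2: (2, 0, 13)  [1]
  a=3: (3, -2, 9), (3, 2, 9)  [2]
  a=4: none
  a=5: (5, -4, 6), (5, 4, 6)  [2]
Total reduced forms: 1 + 1 + 2 + 2 = 6
h = 6

6


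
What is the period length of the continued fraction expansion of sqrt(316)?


Run the CF algorithm for sqrt(316).
a_0 = floor(sqrt(316)) = 17; set m_0=0, q_0=1.
Recurrence: m' = q*a - m,  q' = (d - m'^2)/q,  a' = floor((a_0 + m')/q').
  step 1: m=17, q=27, a=1
  step 2: m=10, q=8, a=3
  step 3: m=14, q=15, a=2
  step 4: m=16, q=4, a=8
  step 5: m=16, q=15, a=2
  step 6: m=14, q=8, a=3
  step 7: m=10, q=27, a=1
  step 8: m=17, q=1, a=34
a_8 = 2*a_0 = 34, so the period closes here.
sqrt(316) = [17; 1, 3, 2, 8, 2, 3, 1, 34]
Period length = 8

8


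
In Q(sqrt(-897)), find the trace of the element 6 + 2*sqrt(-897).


Tr(a + b*sqrt(d)) = (a + b*sqrt(d)) + (a - b*sqrt(d)) = 2a
= 2 * (6)
= 12

12


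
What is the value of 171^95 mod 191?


p = 191 is prime and the exponent is (p-1)/2 = 95, so by Euler's criterion 171^95 = (171/191) = +1 or -1 mod 191.
Compute by square-and-multiply:
  95 = 64 + 16 + 8 + 4 + 2 + 1 (binary 1011111)
  Repeated squaring mod 191: 171^1 = 171, 171^2 = 18, 171^4 = 133, 171^8 = 117, 171^16 = 128, 171^32 = 149, 171^64 = 45
  171^95 = 171^64 * 171^16 * 171^8 * 171^4 * 171^2 * 171^1 = 45 * 128 * 117 * 133 * 18 * 171 mod 191
    45 * 128 = 5760 = 30 mod 191
    30 * 117 = 3510 = 72 mod 191
    72 * 133 = 9576 = 26 mod 191
    26 * 18 = 468 = 86 mod 191
    86 * 171 = 14706 = 190 mod 191
  171^95 = 190 mod 191
Result 190 = p - 1 = -1 mod 191: 171 is a quadratic non-residue mod 191. As a residue in [0, p-1] the value is 190.
171^95 mod 191 = 190

190


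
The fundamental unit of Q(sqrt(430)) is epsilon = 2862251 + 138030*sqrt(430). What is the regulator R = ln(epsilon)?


epsilon = 2862251 + 138030*sqrt(430)
= 5.7245e+06
R = ln(5.7245e+06)
= 15.5603

15.5603


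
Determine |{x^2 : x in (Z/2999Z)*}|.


For prime p, the number of non-zero quadratic residues is (p-1)/2.
= (2999-1)/2
= 1499

1499


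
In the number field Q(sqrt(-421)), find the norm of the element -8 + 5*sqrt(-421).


N(a + b*sqrt(d)) = a^2 - d*b^2
= (-8)^2 - (-421)*(5)^2
= 64 + 10525
= 10589

10589


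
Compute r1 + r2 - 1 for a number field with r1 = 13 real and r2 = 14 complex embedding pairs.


By Dirichlet's unit theorem:
rank = r1 + r2 - 1
= 13 + 14 - 1
= 26

26


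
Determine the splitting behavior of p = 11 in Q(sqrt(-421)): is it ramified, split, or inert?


K = Q(sqrt(-421)). Since d mod 4 = 3, disc(K) = -1684.
Check p | disc: -1684 mod 11 = 10.
p does not divide disc. Compute Legendre symbol (d/p):
8^((11-1)/2) mod 11 = -1
(d/p) = -1, so p is inert: (p) stays prime with e=1, f=2, g=1.
Therefore p is inert.

inert


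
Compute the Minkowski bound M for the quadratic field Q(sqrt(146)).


d = 146, d mod 4 = 2, so disc(K) = 4d = 584; |disc(K)| = 584
Real quadratic field, so n = 2, s = r2 = 0, r1 = 2
M = (n!/n^n) * (4/pi)^s * sqrt(|disc(K)|) = (2!/2^2) * (4/pi)^0 * sqrt(584)
= 0.5 * 1.000000 * 24.166092
= 12.0830

12.0830


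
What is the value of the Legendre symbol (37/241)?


p = 241 is prime, so compute (37/241) with the reciprocity algorithm (Jacobi-symbol steps: pull out 2s via (2/n), flip via reciprocity, reduce):
  reciprocity: (37/241) -> +(241/37)
  reduce: (19/37)
  reciprocity: (19/37) -> +(37/19)
  reduce: (18/19)
  pull out 2: (2/19) = -1  (since 19 mod 8 = 3)
  reciprocity: (9/19) -> +(19/9)
  reduce: (1/9)
  (1/9) = 1
Product of signs = -1
(37/241) = -1

-1


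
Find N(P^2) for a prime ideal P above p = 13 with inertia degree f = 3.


N(P^a) = p^(a*f)
= 13^(2*3)
= 13^6
= 4826809

4826809


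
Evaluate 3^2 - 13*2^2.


x^2 - d*y^2
= 3^2 - 13*2^2
= 9 - 52
= -43

-43


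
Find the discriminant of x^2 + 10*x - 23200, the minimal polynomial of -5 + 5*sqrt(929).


The element -5 + 5*sqrt(929) has minimal polynomial:
x^2 + 10*x - 23200
Discriminant = (10)^2 - 4*(-23200)
= 100 + 92800
= 92900

92900


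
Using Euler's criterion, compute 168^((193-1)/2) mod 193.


p = 193 is prime and the exponent is (p-1)/2 = 96, so by Euler's criterion 168^96 = (168/193) = +1 or -1 mod 193.
Compute by square-and-multiply:
  96 = 64 + 32 (binary 1100000)
  Repeated squaring mod 193: 168^1 = 168, 168^2 = 46, 168^4 = 186, 168^8 = 49, 168^16 = 85, 168^32 = 84, 168^64 = 108
  168^96 = 168^64 * 168^32 = 108 * 84 mod 193
    108 * 84 = 9072 = 1 mod 193
  168^96 = 1 mod 193
Result 1: 168 is a quadratic residue mod 193.
168^96 mod 193 = 1

1


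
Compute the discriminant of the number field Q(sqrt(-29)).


For K = Q(sqrt(d)) with d squarefree: disc(K) = d if d = 1 mod 4, and disc(K) = 4d if d = 2 or 3 mod 4.
Here d = -29, and d mod 4 = 3.
d = 3 mod 4, not 1 (O_K = Z[sqrt(d)]), so disc(K) = 4d = 4 * (-29) = -116

-116


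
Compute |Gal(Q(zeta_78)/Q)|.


|Gal(Q(zeta_78)/Q)| = phi(78)
= 24

24
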